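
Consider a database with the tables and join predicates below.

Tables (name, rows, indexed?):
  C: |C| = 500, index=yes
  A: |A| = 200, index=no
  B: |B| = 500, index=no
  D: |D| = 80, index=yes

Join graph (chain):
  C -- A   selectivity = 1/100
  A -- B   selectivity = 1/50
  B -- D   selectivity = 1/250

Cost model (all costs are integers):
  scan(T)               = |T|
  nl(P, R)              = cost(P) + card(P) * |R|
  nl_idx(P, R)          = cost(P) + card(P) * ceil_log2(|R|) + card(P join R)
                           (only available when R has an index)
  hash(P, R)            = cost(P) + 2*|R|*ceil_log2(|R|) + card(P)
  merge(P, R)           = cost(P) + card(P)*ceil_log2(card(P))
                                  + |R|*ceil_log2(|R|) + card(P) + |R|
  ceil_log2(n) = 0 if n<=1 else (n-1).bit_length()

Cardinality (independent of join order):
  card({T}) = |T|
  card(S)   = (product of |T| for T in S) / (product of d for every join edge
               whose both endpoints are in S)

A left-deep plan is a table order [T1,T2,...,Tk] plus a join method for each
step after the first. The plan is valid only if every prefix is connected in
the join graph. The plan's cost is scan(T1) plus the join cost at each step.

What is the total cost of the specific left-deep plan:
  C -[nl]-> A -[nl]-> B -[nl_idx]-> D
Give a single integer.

step 1: scan C: cost=500, card=500
step 2: join A via nl
    card(P join A) = 500*200/(100) = 1000
    cost = 500 + 500*200 = 100500
step 3: join B via nl
    card(P join B) = 1000*500/(50) = 10000
    cost = 100500 + 1000*500 = 600500
step 4: join D via nl_idx
    card(P join D) = 10000*80/(250) = 3200
    cost = 600500 + 10000*7 + 3200 = 673700

673700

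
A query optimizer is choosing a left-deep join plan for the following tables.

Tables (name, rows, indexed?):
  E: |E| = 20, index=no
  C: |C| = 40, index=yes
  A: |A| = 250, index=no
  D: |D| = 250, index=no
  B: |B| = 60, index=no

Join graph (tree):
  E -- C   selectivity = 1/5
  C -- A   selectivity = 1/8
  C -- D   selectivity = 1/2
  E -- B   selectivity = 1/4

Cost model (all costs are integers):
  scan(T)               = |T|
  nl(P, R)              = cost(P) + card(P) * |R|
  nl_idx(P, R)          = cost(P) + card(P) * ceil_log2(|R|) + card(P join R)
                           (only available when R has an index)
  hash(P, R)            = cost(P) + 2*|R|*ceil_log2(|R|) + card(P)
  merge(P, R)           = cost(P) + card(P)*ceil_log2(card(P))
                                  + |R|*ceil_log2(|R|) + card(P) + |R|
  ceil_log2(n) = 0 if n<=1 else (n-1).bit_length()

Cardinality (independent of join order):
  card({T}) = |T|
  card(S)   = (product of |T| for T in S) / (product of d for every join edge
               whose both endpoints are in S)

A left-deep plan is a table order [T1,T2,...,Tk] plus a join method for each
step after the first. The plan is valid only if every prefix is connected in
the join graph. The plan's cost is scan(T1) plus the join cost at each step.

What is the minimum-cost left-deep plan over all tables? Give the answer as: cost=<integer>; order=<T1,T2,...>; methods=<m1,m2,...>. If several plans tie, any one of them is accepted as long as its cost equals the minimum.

Selinger DP (subsets sized 1..n):
  {E}: scan cost=20, card=20
  {C}: scan cost=40, card=40
  {A}: scan cost=250, card=250
  {D}: scan cost=250, card=250
  {B}: scan cost=60, card=60
  {CE}: card=160; try (E,hash)→280, (C,nl_idx)→300, (C,merge)→420, (E,merge)→440, (C,hash)→520, (C,nl)→820 …(+1); best=280 via (E,hash)
  {BE}: card=300; try (E,hash)→320, (B,merge)→560, (E,merge)→600, (B,hash)→760, (B,nl)→1220, (E,nl)→1260; best=320 via (E,hash)
  {AC}: card=1250; try (C,hash)→980, (A,merge)→2570, (C,merge)→2780, (C,nl_idx)→3000, (A,hash)→4080, (A,nl)→10040 …(+1); best=980 via (C,hash)
  {CD}: card=5000; try (C,hash)→980, (D,merge)→2570, (C,merge)→2780, (D,hash)→4080, (C,nl_idx)→6750, (D,nl)→10040 …(+1); best=980 via (C,hash)
  {ACE}: card=5000; try (E,hash)→2430, (A,merge)→3970, (A,hash)→4440, (E,merge)→16100, (E,nl)→25980, (A,nl)→40280; best=2430 via (E,hash)
  {CDE}: card=20000; try (D,merge)→3970, (D,hash)→4440, (E,hash)→6180, (D,nl)→40280, (E,merge)→71100, (E,nl)→100980; best=3970 via (D,merge)
  {BCE}: card=2400; try (C,hash)→1100, (B,hash)→1160, (B,merge)→2140, (C,merge)→3600, (C,nl_idx)→4520, (B,nl)→9880 …(+1); best=1100 via (C,hash)
  {ACD}: card=156250; try (D,hash)→6230, (A,hash)→9980, (D,merge)→18230, (A,merge)→73230, (D,nl)→313480, (A,nl)→1250980; best=6230 via (D,hash)
  {ACDE}: card=625000; try (D,hash)→11430, (A,hash)→27970, (D,merge)→74680, (E,hash)→162680, (A,merge)→326220, (D,nl)→1252430 …(+3); best=11430 via (D,hash)
  {ABCE}: card=75000; try (A,hash)→7500, (B,hash)→8150, (A,merge)→34550, (B,merge)→72850, (B,nl)→302430, (A,nl)→601100; best=7500 via (A,hash)
  {BCDE}: card=300000; try (D,hash)→7500, (B,hash)→24690, (D,merge)→34550, (B,merge)→324390, (D,nl)→601100, (B,nl)→1203970; best=7500 via (D,hash)
  {ABCDE}: card=9375000; try (D,hash)→86500, (A,hash)→311500, (B,hash)→637150, (D,merge)→1359750, (A,merge)→6009750, (B,merge)→13136850 …(+3); best=86500 via (D,hash)

cost=86500; order=B,E,C,A,D; methods=hash,hash,hash,hash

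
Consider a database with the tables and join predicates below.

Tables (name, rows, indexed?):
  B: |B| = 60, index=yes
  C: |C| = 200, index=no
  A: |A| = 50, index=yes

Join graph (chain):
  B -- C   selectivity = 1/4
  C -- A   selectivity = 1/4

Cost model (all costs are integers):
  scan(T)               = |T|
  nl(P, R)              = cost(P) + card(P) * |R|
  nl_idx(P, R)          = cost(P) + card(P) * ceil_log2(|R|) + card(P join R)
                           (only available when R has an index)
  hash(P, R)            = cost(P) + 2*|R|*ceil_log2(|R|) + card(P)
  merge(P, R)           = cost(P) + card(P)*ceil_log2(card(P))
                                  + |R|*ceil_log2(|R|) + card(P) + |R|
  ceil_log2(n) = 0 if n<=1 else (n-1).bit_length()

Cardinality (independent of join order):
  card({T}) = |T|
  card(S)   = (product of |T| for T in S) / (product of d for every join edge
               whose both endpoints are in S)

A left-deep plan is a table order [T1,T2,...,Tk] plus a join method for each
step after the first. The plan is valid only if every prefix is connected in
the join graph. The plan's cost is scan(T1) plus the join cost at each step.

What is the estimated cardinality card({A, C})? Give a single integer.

Tables in S: A(50), C(200)
Edges inside S: C-A(d=4)
numerator = 50 * 200 = 10000
denominator = 4 = 4
card(S) = 10000 / 4 = 2500

2500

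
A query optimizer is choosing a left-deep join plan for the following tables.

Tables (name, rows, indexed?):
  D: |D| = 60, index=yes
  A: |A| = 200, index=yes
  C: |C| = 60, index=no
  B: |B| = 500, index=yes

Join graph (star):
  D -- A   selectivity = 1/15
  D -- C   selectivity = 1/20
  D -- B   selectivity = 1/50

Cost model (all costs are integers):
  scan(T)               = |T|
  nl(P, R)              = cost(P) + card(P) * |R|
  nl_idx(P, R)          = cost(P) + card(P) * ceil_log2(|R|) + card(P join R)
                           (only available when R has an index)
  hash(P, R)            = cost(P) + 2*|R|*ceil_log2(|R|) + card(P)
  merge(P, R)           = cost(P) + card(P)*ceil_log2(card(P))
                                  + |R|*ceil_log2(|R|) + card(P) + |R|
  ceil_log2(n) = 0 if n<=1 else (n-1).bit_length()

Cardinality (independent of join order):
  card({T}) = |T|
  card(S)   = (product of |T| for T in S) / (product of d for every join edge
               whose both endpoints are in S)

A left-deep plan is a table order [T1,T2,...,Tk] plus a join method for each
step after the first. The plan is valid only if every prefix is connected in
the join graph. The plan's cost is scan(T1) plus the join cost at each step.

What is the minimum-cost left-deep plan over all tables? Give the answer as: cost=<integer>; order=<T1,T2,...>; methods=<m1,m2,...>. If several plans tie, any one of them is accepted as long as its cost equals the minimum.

cost=7520; order=D,B,C,A; methods=nl_idx,hash,hash

Selinger DP (subsets sized 1..n):
  {D}: scan cost=60, card=60
  {A}: scan cost=200, card=200
  {C}: scan cost=60, card=60
  {B}: scan cost=500, card=500
  {AD}: card=800; try (D,hash)→1120, (A,nl_idx)→1340, (D,nl_idx)→2200, (A,merge)→2280, (D,merge)→2420, (A,hash)→3320 …(+2); best=1120 via (D,hash)
  {CD}: card=180; try (D,nl_idx)→600, (D,hash)→840, (C,hash)→840, (D,merge)→900, (C,merge)→900, (D,nl)→3660 …(+1); best=600 via (D,nl_idx)
  {BD}: card=600; try (B,nl_idx)→1200, (D,hash)→1720, (D,nl_idx)→4100, (B,merge)→5480, (D,merge)→5920, (B,hash)→9120 …(+2); best=1200 via (B,nl_idx)
  {ACD}: card=2400; try (C,hash)→2640, (A,hash)→3980, (A,merge)→4020, (A,nl_idx)→4440, (C,merge)→10340, (A,nl)→36600 …(+1); best=2640 via (C,hash)
  {ABD}: card=8000; try (A,hash)→5000, (A,merge)→9600, (B,hash)→10920, (A,nl_idx)→14000, (B,merge)→14920, (B,nl_idx)→16320 …(+2); best=5000 via (A,hash)
  {BCD}: card=1800; try (C,hash)→2520, (B,nl_idx)→4020, (B,merge)→7220, (C,merge)→8220, (B,hash)→9780, (C,nl)→37200 …(+1); best=2520 via (C,hash)
  {ABCD}: card=24000; try (A,hash)→7520, (C,hash)→13720, (B,hash)→14040, (A,merge)→25920, (B,merge)→38840, (A,nl_idx)→40920 …(+5); best=7520 via (A,hash)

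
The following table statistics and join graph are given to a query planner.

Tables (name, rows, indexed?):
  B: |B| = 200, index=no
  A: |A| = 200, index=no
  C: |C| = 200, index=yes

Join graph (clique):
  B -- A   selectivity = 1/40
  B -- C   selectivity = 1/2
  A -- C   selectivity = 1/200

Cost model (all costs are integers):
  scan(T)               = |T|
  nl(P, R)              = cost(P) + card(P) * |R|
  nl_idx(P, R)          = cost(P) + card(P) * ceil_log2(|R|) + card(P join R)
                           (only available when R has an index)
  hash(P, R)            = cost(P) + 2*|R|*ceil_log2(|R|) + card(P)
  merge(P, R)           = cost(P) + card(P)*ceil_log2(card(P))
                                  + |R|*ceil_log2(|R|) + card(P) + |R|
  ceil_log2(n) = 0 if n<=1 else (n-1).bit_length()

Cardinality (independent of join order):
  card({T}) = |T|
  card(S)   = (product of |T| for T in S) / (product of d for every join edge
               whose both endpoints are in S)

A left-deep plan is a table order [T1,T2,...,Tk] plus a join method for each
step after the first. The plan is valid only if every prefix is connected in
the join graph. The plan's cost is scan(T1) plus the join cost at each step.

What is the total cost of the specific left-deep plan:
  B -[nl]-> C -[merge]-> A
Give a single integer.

362000

step 1: scan B: cost=200, card=200
step 2: join C via nl
    card(P join C) = 200*200/(2) = 20000
    cost = 200 + 200*200 = 40200
step 3: join A via merge
    card(P join A) = 20000*200/(40*200) = 500
    cost = 40200 + 20000*15 + 200*8 + 20000 + 200 = 362000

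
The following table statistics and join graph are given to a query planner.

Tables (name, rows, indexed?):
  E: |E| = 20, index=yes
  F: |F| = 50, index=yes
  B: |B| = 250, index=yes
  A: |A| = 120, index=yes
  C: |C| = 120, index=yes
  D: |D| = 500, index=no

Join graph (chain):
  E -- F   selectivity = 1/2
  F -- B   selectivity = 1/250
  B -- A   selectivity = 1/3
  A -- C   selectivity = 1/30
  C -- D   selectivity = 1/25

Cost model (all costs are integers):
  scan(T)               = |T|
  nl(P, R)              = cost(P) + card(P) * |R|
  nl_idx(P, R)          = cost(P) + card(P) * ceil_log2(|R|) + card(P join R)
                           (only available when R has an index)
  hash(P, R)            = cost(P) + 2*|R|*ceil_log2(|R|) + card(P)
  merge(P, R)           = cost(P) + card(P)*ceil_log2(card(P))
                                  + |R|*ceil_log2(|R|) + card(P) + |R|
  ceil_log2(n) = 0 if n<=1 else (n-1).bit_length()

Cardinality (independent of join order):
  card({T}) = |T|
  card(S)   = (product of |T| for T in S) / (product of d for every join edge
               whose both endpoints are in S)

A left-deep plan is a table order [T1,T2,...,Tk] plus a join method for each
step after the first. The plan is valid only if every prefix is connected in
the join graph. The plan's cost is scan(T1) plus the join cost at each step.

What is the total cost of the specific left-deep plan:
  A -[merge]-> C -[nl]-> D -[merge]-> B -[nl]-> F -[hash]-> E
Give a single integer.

step 1: scan A: cost=120, card=120
step 2: join C via merge
    card(P join C) = 120*120/(30) = 480
    cost = 120 + 120*7 + 120*7 + 120 + 120 = 2040
step 3: join D via nl
    card(P join D) = 480*500/(25) = 9600
    cost = 2040 + 480*500 = 242040
step 4: join B via merge
    card(P join B) = 9600*250/(3) = 800000
    cost = 242040 + 9600*14 + 250*8 + 9600 + 250 = 388290
step 5: join F via nl
    card(P join F) = 800000*50/(250) = 160000
    cost = 388290 + 800000*50 = 40388290
step 6: join E via hash
    card(P join E) = 160000*20/(2) = 1600000
    cost = 40388290 + 2*20*5 + 160000 = 40548490

40548490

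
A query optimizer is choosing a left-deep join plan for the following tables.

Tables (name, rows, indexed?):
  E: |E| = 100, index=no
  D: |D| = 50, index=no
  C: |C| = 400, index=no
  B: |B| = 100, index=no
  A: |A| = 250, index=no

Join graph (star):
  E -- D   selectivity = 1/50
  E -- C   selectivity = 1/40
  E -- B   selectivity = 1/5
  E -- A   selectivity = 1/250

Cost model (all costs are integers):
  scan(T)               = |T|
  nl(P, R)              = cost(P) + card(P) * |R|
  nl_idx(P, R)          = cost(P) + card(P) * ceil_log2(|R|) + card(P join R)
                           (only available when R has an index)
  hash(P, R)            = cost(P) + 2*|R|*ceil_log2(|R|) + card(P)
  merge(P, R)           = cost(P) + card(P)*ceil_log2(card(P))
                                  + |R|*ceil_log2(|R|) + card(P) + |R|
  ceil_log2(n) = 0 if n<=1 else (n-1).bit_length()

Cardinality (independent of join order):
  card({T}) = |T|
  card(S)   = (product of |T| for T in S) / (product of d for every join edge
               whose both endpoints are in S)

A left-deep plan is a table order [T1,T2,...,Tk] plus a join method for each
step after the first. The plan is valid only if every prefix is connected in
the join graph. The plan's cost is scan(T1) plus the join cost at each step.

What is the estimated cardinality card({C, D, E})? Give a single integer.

Tables in S: C(400), D(50), E(100)
Edges inside S: E-D(d=50), E-C(d=40)
numerator = 400 * 50 * 100 = 2000000
denominator = 50 * 40 = 2000
card(S) = 2000000 / 2000 = 1000

1000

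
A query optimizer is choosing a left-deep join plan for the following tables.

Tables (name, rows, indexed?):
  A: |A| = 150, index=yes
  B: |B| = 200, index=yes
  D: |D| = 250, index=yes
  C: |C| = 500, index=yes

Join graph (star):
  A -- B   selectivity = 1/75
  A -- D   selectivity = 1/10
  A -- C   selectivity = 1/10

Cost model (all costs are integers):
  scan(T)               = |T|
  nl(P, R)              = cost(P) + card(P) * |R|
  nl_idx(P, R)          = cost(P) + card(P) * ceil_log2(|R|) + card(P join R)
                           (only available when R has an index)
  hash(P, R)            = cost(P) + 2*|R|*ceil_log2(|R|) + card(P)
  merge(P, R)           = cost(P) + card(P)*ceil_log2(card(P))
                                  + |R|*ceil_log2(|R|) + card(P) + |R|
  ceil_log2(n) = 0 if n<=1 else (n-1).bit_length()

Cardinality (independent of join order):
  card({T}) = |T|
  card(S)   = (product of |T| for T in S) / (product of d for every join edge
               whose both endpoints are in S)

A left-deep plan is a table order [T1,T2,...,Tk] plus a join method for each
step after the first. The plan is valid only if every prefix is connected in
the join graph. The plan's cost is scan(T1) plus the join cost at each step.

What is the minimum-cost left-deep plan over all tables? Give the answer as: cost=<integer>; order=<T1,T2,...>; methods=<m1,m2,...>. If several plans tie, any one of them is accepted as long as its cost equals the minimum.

Selinger DP (subsets sized 1..n):
  {A}: scan cost=150, card=150
  {B}: scan cost=200, card=200
  {D}: scan cost=250, card=250
  {C}: scan cost=500, card=500
  {AB}: card=400; try (B,nl_idx)→1750, (A,nl_idx)→2200, (A,hash)→2800, (B,merge)→3300, (A,merge)→3350, (B,hash)→3500 …(+2); best=1750 via (B,nl_idx)
  {AD}: card=3750; try (A,hash)→2900, (D,merge)→3750, (A,merge)→3850, (D,hash)→4300, (D,nl_idx)→5100, (A,nl_idx)→6000 …(+2); best=2900 via (A,hash)
  {AC}: card=7500; try (A,hash)→3400, (C,merge)→6500, (A,merge)→6850, (C,nl_idx)→9000, (C,hash)→9300, (A,nl_idx)→12000 …(+2); best=3400 via (A,hash)
  {ABD}: card=10000; try (D,hash)→6150, (D,merge)→8000, (B,hash)→9850, (D,nl_idx)→14950, (B,nl_idx)→42900, (B,merge)→53450 …(+2); best=6150 via (D,hash)
  {ABC}: card=20000; try (C,merge)→10750, (C,hash)→11150, (B,hash)→14100, (C,nl_idx)→25350, (B,nl_idx)→83400, (B,merge)→110200 …(+2); best=10750 via (C,merge)
  {ACD}: card=187500; try (D,hash)→14900, (C,hash)→15650, (C,merge)→56650, (D,merge)→110650, (C,nl_idx)→224150, (D,nl_idx)→250900 …(+2); best=14900 via (D,hash)
  {ABCD}: card=500000; try (C,hash)→25150, (D,hash)→34750, (C,merge)→161150, (B,hash)→205600, (D,merge)→333000, (C,nl_idx)→596150 …(+6); best=25150 via (C,hash)

cost=25150; order=A,B,D,C; methods=nl_idx,hash,hash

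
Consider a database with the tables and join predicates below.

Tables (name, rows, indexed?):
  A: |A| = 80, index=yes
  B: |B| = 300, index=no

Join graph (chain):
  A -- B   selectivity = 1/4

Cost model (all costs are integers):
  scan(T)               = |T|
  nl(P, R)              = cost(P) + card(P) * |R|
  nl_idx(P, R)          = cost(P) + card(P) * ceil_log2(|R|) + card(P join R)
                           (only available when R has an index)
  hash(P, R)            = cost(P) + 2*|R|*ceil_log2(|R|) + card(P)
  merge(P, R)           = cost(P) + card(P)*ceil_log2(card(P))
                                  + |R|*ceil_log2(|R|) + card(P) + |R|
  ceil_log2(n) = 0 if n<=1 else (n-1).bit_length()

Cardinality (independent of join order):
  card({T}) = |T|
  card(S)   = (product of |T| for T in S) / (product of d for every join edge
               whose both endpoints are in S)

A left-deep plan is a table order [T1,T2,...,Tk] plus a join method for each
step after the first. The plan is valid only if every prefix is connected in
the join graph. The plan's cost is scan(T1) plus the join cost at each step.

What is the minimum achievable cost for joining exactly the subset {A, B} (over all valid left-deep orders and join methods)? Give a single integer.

Selinger DP over subsets of {A,B}:
  {A}: scan cost=80, card=80
  {B}: scan cost=300, card=300
  {AB}: card=6000; try (A,hash)→1720, (B,merge)→3720, (A,merge)→3940, (B,hash)→5560, (A,nl_idx)→8400, (B,nl)→24080 …(+1); best=1720 via (A,hash)

1720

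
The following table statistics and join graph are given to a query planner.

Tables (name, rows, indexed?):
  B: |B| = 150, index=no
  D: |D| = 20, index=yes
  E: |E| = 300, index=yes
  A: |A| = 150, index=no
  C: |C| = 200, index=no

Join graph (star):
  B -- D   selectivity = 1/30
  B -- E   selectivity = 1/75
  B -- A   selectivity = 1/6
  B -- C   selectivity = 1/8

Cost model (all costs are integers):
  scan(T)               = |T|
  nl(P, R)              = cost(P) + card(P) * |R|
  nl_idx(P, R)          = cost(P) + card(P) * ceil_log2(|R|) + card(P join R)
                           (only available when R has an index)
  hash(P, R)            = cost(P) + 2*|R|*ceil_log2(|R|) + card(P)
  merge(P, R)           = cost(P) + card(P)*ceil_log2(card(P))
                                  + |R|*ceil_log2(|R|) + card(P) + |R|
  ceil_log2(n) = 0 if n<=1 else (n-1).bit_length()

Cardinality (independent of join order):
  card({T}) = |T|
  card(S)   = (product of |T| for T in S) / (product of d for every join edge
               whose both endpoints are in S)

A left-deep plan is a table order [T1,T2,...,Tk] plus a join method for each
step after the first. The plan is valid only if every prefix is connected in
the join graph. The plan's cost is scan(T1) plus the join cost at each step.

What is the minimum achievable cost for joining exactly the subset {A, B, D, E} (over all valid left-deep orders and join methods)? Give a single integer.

Selinger DP over subsets of {A,B,D,E}:
  {B}: scan cost=150, card=150
  {D}: scan cost=20, card=20
  {E}: scan cost=300, card=300
  {A}: scan cost=150, card=150
  {BD}: card=100; try (D,hash)→500, (D,nl_idx)→1000, (B,merge)→1490, (D,merge)→1620, (B,hash)→2440, (B,nl)→3020 …(+1); best=500 via (D,hash)
  {BE}: card=600; try (E,nl_idx)→2100, (B,hash)→3000, (E,merge)→4500, (B,merge)→4650, (E,hash)→5700, (E,nl)→45150 …(+1); best=2100 via (E,nl_idx)
  {AB}: card=3750; try (B,hash)→2700, (A,hash)→2700, (B,merge)→2850, (A,merge)→2850, (B,nl)→22650, (A,nl)→22650; best=2700 via (B,hash)
  {BDE}: card=400; try (E,nl_idx)→1800, (D,hash)→2900, (E,merge)→4300, (D,nl_idx)→5500, (E,hash)→6000, (D,merge)→8820 …(+2); best=1800 via (E,nl_idx)
  {ABD}: card=2500; try (A,merge)→2650, (A,hash)→3000, (D,hash)→6650, (A,nl)→15500, (D,nl_idx)→23950, (D,merge)→51570 …(+1); best=2650 via (A,merge)
  {ABE}: card=15000; try (A,hash)→5100, (A,merge)→10050, (E,hash)→11850, (E,nl_idx)→51450, (E,merge)→54450, (A,nl)→92100 …(+1); best=5100 via (A,hash)
  {ABDE}: card=10000; try (A,hash)→4600, (A,merge)→7150, (E,hash)→10550, (D,hash)→20300, (E,nl_idx)→35150, (E,merge)→38150 …(+5); best=4600 via (A,hash)

4600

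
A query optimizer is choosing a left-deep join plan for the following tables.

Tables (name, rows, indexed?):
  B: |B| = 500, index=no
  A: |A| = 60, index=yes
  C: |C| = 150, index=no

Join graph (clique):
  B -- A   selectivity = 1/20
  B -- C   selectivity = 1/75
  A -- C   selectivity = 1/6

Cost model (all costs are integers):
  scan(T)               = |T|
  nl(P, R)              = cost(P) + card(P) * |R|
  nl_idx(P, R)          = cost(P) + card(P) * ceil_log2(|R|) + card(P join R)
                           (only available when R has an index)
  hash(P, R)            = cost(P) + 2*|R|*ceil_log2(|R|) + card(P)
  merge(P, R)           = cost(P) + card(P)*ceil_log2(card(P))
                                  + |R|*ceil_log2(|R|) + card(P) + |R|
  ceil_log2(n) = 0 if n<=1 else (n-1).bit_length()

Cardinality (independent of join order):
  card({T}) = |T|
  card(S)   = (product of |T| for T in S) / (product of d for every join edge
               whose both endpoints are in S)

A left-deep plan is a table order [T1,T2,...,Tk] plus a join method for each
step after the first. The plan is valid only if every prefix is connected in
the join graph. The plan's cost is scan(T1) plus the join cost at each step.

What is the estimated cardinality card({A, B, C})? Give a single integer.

Tables in S: A(60), B(500), C(150)
Edges inside S: B-A(d=20), B-C(d=75), A-C(d=6)
numerator = 60 * 500 * 150 = 4500000
denominator = 20 * 75 * 6 = 9000
card(S) = 4500000 / 9000 = 500

500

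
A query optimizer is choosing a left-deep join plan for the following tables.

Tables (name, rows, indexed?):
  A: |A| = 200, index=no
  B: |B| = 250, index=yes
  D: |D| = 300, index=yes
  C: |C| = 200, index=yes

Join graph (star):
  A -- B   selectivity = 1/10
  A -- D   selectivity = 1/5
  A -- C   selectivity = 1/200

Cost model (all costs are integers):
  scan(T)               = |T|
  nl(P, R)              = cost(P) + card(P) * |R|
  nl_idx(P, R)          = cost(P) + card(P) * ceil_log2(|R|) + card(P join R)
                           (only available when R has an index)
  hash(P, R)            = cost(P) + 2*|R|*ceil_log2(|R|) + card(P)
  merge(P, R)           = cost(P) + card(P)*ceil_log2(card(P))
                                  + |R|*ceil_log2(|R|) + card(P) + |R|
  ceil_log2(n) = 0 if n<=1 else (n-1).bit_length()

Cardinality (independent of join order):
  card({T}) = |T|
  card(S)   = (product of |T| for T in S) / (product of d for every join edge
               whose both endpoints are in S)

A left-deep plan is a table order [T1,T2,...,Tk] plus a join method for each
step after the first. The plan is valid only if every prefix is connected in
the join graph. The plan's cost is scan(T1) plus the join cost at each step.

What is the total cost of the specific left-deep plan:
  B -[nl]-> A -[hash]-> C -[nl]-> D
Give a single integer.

step 1: scan B: cost=250, card=250
step 2: join A via nl
    card(P join A) = 250*200/(10) = 5000
    cost = 250 + 250*200 = 50250
step 3: join C via hash
    card(P join C) = 5000*200/(200) = 5000
    cost = 50250 + 2*200*8 + 5000 = 58450
step 4: join D via nl
    card(P join D) = 5000*300/(5) = 300000
    cost = 58450 + 5000*300 = 1558450

1558450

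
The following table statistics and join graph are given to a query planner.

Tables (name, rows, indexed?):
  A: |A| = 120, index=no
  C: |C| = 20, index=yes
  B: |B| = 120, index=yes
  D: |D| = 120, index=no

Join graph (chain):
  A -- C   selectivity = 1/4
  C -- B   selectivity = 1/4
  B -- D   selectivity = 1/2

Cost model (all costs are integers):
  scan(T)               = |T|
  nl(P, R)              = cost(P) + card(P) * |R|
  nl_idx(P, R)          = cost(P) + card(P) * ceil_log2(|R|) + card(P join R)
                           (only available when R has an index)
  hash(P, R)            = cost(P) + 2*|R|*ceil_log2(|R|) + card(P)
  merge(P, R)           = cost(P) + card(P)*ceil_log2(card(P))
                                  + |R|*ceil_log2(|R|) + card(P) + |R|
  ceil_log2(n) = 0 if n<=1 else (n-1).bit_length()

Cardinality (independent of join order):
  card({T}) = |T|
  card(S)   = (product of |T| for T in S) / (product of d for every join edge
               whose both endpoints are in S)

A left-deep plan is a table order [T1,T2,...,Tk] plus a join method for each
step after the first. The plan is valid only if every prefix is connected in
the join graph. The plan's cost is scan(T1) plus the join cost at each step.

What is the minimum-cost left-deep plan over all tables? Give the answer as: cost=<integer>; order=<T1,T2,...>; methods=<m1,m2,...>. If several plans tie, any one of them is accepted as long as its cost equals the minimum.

Selinger DP (subsets sized 1..n):
  {A}: scan cost=120, card=120
  {C}: scan cost=20, card=20
  {B}: scan cost=120, card=120
  {D}: scan cost=120, card=120
  {AC}: card=600; try (C,hash)→440, (A,merge)→1100, (C,merge)→1200, (C,nl_idx)→1320, (A,hash)→1720, (A,nl)→2420 …(+1); best=440 via (C,hash)
  {BC}: card=600; try (C,hash)→440, (B,nl_idx)→760, (B,merge)→1100, (C,merge)→1200, (C,nl_idx)→1320, (B,hash)→1720 …(+2); best=440 via (C,hash)
  {BD}: card=7200; try (D,hash)→1920, (B,hash)→1920, (D,merge)→2040, (B,merge)→2040, (B,nl_idx)→8160, (D,nl)→14520 …(+1); best=1920 via (D,hash)
  {ABC}: card=18000; try (B,hash)→2720, (A,hash)→2720, (B,merge)→8000, (A,merge)→8000, (B,nl_idx)→22640, (B,nl)→72440 …(+1); best=2720 via (B,hash)
  {BCD}: card=36000; try (D,hash)→2720, (D,merge)→8000, (C,hash)→9320, (D,nl)→72440, (C,nl_idx)→73920, (C,merge)→102840 …(+1); best=2720 via (D,hash)
  {ABCD}: card=1080000; try (D,hash)→22400, (A,hash)→40400, (D,merge)→291680, (A,merge)→615680, (D,nl)→2162720, (A,nl)→4322720; best=22400 via (D,hash)

cost=22400; order=A,C,B,D; methods=hash,hash,hash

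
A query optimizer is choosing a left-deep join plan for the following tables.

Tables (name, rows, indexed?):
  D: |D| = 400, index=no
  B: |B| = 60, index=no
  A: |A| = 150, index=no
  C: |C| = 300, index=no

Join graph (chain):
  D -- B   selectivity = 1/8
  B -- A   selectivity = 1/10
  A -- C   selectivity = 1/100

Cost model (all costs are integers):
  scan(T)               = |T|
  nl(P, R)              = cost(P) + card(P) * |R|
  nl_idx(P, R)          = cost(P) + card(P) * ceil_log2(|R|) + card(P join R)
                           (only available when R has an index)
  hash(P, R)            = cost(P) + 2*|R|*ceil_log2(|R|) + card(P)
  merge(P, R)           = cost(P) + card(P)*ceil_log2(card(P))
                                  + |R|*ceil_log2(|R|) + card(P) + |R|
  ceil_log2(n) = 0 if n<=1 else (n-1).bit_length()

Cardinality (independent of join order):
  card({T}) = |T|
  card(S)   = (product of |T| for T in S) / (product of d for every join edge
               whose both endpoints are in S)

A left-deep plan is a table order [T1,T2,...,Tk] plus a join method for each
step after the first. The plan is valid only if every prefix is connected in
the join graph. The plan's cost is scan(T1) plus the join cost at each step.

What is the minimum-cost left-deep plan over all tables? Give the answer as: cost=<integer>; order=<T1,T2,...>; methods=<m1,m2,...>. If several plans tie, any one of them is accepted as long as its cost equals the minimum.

cost=14070; order=C,A,B,D; methods=hash,hash,hash

Selinger DP (subsets sized 1..n):
  {D}: scan cost=400, card=400
  {B}: scan cost=60, card=60
  {A}: scan cost=150, card=150
  {C}: scan cost=300, card=300
  {BD}: card=3000; try (B,hash)→1520, (D,merge)→4480, (B,merge)→4820, (D,hash)→7320, (D,nl)→24060, (B,nl)→24400; best=1520 via (B,hash)
  {AB}: card=900; try (B,hash)→1020, (A,merge)→1830, (B,merge)→1920, (A,hash)→2520, (A,nl)→9060, (B,nl)→9150; best=1020 via (B,hash)
  {AC}: card=450; try (A,hash)→3000, (C,merge)→4500, (A,merge)→4650, (C,hash)→5700, (C,nl)→45150, (A,nl)→45300; best=3000 via (A,hash)
  {ABD}: card=45000; try (A,hash)→6920, (D,hash)→9120, (D,merge)→14920, (A,merge)→41870, (D,nl)→361020, (A,nl)→451520; best=6920 via (A,hash)
  {ABC}: card=2700; try (B,hash)→4170, (C,hash)→7320, (B,merge)→7920, (C,merge)→13920, (B,nl)→30000, (C,nl)→271020; best=4170 via (B,hash)
  {ABCD}: card=135000; try (D,hash)→14070, (D,merge)→43270, (C,hash)→57320, (C,merge)→774920, (D,nl)→1084170, (C,nl)→13506920; best=14070 via (D,hash)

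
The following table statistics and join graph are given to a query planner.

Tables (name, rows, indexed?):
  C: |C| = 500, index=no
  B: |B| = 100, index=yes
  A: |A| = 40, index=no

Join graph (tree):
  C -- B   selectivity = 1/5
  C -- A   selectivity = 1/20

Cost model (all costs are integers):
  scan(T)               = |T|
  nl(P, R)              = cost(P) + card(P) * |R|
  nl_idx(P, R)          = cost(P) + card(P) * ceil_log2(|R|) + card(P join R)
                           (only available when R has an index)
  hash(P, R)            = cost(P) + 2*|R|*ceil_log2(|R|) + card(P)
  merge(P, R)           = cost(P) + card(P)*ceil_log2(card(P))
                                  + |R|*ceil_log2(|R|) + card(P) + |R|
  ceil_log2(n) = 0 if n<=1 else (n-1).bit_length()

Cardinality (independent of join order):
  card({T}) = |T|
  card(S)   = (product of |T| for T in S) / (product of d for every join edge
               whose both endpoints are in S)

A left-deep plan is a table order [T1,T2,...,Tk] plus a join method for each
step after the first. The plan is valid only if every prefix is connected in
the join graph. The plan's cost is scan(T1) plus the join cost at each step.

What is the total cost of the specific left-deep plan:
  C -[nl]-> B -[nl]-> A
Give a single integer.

450500

step 1: scan C: cost=500, card=500
step 2: join B via nl
    card(P join B) = 500*100/(5) = 10000
    cost = 500 + 500*100 = 50500
step 3: join A via nl
    card(P join A) = 10000*40/(20) = 20000
    cost = 50500 + 10000*40 = 450500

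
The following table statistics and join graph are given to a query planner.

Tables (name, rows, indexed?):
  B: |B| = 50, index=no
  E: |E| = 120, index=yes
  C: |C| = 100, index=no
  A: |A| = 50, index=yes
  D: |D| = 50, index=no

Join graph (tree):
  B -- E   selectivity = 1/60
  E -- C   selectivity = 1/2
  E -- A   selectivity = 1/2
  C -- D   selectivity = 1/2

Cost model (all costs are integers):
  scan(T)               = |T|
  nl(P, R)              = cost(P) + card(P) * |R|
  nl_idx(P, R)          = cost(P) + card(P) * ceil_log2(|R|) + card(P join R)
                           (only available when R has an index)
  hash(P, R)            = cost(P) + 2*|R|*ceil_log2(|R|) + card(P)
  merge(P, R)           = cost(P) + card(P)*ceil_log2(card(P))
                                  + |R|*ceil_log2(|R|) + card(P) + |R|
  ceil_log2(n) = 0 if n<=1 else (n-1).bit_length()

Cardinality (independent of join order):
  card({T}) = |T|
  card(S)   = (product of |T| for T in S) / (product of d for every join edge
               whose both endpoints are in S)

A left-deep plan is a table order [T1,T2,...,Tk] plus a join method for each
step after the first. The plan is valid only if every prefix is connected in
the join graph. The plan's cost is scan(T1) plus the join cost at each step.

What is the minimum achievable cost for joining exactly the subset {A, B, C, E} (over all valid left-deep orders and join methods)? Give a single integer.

Selinger DP over subsets of {A,B,C,E}:
  {B}: scan cost=50, card=50
  {E}: scan cost=120, card=120
  {C}: scan cost=100, card=100
  {A}: scan cost=50, card=50
  {BE}: card=100; try (E,nl_idx)→500, (B,hash)→840, (E,merge)→1360, (B,merge)→1430, (E,hash)→1780, (E,nl)→6050 …(+1); best=500 via (E,nl_idx)
  {CE}: card=6000; try (C,hash)→1640, (E,merge)→1860, (E,hash)→1880, (C,merge)→1880, (E,nl_idx)→6800, (E,nl)→12100 …(+1); best=1640 via (C,hash)
  {AE}: card=3000; try (A,hash)→840, (E,merge)→1360, (A,merge)→1430, (E,hash)→1780, (E,nl_idx)→3400, (A,nl_idx)→3840 …(+2); best=840 via (A,hash)
  {BCE}: card=5000; try (C,hash)→2000, (C,merge)→2100, (B,hash)→8240, (C,nl)→10500, (B,merge)→85990, (B,nl)→301640; best=2000 via (C,hash)
  {ABE}: card=2500; try (A,hash)→1200, (A,merge)→1650, (A,nl_idx)→3600, (B,hash)→4440, (A,nl)→5500, (B,merge)→40190 …(+1); best=1200 via (A,hash)
  {ACE}: card=150000; try (C,hash)→5240, (A,hash)→8240, (C,merge)→40640, (A,merge)→85990, (A,nl_idx)→187640, (C,nl)→300840 …(+1); best=5240 via (C,hash)
  {ABCE}: card=125000; try (C,hash)→5100, (A,hash)→7600, (C,merge)→34500, (A,merge)→72350, (B,hash)→155840, (A,nl_idx)→157000 …(+4); best=5100 via (C,hash)

5100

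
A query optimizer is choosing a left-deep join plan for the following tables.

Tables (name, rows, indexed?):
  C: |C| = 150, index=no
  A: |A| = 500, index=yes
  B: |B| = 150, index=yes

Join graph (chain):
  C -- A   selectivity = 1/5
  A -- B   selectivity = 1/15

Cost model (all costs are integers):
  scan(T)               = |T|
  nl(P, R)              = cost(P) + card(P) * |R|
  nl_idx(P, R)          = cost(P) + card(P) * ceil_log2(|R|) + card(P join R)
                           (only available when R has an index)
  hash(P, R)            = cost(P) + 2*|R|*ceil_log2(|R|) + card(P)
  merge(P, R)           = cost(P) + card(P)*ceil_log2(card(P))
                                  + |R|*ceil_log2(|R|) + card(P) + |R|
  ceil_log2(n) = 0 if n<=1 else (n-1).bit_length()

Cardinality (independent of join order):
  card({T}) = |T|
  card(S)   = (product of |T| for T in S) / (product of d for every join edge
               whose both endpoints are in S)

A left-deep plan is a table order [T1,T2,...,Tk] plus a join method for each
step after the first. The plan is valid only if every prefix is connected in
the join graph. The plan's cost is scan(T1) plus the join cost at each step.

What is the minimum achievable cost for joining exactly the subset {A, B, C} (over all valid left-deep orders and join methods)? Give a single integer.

Selinger DP over subsets of {A,B,C}:
  {C}: scan cost=150, card=150
  {A}: scan cost=500, card=500
  {B}: scan cost=150, card=150
  {AC}: card=15000; try (C,hash)→3400, (A,merge)→6500, (C,merge)→6850, (A,hash)→9300, (A,nl_idx)→16500, (A,nl)→75150 …(+1); best=3400 via (C,hash)
  {AB}: card=5000; try (B,hash)→3400, (A,merge)→6500, (A,nl_idx)→6500, (B,merge)→6850, (A,hash)→9300, (B,nl_idx)→9500 …(+2); best=3400 via (B,hash)
  {ABC}: card=150000; try (C,hash)→10800, (B,hash)→20800, (C,merge)→74750, (B,merge)→229750, (B,nl_idx)→273400, (C,nl)→753400 …(+1); best=10800 via (C,hash)

10800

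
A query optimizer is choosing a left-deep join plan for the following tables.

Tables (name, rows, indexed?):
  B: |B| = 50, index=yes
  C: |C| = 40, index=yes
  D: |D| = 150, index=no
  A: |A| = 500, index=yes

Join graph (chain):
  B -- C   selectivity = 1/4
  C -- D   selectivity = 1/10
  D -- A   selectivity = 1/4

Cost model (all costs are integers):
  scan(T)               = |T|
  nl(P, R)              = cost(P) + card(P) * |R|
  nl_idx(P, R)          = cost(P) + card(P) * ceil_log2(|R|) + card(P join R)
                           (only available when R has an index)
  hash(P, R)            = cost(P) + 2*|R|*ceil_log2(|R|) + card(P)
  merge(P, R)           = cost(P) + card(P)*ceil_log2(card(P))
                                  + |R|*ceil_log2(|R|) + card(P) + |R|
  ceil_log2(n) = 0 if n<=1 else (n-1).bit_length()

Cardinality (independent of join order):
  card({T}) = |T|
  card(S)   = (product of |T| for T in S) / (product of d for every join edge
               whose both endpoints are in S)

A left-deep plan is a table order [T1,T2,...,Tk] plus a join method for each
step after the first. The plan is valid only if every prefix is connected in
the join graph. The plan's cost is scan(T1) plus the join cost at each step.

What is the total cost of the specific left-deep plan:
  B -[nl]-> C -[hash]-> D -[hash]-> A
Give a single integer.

step 1: scan B: cost=50, card=50
step 2: join C via nl
    card(P join C) = 50*40/(4) = 500
    cost = 50 + 50*40 = 2050
step 3: join D via hash
    card(P join D) = 500*150/(10) = 7500
    cost = 2050 + 2*150*8 + 500 = 4950
step 4: join A via hash
    card(P join A) = 7500*500/(4) = 937500
    cost = 4950 + 2*500*9 + 7500 = 21450

21450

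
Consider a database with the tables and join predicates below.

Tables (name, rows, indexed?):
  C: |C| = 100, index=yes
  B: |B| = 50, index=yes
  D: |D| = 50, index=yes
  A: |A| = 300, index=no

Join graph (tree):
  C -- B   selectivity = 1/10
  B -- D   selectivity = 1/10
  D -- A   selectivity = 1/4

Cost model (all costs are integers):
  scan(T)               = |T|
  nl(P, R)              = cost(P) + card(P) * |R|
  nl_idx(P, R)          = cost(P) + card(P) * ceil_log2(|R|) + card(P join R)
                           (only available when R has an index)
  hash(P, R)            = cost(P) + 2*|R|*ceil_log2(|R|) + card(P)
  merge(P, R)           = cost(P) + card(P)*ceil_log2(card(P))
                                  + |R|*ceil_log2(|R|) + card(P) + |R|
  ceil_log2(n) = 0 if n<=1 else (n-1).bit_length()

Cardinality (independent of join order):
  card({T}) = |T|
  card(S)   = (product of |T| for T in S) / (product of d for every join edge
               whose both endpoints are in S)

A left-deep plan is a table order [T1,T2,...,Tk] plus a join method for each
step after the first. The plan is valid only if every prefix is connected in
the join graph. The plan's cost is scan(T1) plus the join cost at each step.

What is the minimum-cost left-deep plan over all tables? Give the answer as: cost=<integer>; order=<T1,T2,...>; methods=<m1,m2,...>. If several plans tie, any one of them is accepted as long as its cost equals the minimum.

cost=9800; order=C,B,D,A; methods=hash,hash,hash

Selinger DP (subsets sized 1..n):
  {C}: scan cost=100, card=100
  {B}: scan cost=50, card=50
  {D}: scan cost=50, card=50
  {A}: scan cost=300, card=300
  {BC}: card=500; try (B,hash)→800, (C,nl_idx)→900, (C,merge)→1200, (B,nl_idx)→1200, (B,merge)→1250, (C,hash)→1500 …(+2); best=800 via (B,hash)
  {BD}: card=250; try (D,nl_idx)→600, (B,nl_idx)→600, (D,hash)→700, (B,hash)→700, (D,merge)→750, (B,merge)→750 …(+2); best=600 via (D,nl_idx)
  {AD}: card=3750; try (D,hash)→1200, (A,merge)→3400, (D,merge)→3650, (A,hash)→5500, (D,nl_idx)→5850, (A,nl)→15050 …(+1); best=1200 via (D,hash)
  {BCD}: card=2500; try (D,hash)→1900, (C,hash)→2250, (C,merge)→3650, (C,nl_idx)→4850, (D,merge)→6150, (D,nl_idx)→6300 …(+2); best=1900 via (D,hash)
  {ABD}: card=18750; try (B,hash)→5550, (A,merge)→5850, (A,hash)→6250, (B,nl_idx)→42450, (B,merge)→50300, (A,nl)→75600 …(+1); best=5550 via (B,hash)
  {ABCD}: card=187500; try (A,hash)→9800, (C,hash)→25700, (A,merge)→37400, (C,merge)→306350, (C,nl_idx)→324300, (A,nl)→751900 …(+1); best=9800 via (A,hash)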